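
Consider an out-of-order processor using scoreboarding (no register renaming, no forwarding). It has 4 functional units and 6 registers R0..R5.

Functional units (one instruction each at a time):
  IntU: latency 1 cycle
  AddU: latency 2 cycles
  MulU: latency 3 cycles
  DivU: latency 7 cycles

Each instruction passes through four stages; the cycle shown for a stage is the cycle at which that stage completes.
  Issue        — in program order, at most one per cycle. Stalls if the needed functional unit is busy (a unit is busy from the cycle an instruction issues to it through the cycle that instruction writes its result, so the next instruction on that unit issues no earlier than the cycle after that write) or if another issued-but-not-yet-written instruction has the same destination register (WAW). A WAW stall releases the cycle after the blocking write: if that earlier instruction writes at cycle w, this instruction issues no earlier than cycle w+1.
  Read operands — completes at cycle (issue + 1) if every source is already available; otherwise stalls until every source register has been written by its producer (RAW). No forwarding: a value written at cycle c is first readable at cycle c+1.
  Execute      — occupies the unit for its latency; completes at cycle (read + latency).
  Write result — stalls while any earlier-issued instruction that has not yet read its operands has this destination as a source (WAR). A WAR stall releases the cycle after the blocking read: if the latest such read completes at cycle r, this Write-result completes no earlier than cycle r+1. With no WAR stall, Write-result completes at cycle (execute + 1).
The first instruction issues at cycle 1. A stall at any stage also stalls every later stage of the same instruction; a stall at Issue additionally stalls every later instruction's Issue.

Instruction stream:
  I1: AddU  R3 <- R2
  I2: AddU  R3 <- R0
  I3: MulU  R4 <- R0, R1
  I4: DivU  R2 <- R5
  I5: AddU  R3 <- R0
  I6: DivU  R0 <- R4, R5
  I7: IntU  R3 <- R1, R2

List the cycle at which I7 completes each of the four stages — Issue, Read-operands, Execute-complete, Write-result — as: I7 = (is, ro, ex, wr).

t=1  I1 dispatched to AddU
t=2  I1 operands ready
t=4  I1 complete
t=5  R3←I1
t=6  I2 dispatched to AddU
t=7  I2 operands ready; I3 dispatched to MulU
t=8  I3 operands ready; I4 dispatched to DivU
t=9  I2 complete; I4 operands ready
t=10  R3←I2
t=11  I3 complete; I5 dispatched to AddU
t=12  R4←I3; I5 operands ready
t=14  I5 complete
t=15  R3←I5
t=16  I4 complete
t=17  R2←I4
t=18  I6 dispatched to DivU
t=19  I6 operands ready; I7 dispatched to IntU
t=20  I7 operands ready
t=21  I7 complete
t=22  R3←I7
t=26  I6 complete
t=27  R0←I6

I7 = (19, 20, 21, 22)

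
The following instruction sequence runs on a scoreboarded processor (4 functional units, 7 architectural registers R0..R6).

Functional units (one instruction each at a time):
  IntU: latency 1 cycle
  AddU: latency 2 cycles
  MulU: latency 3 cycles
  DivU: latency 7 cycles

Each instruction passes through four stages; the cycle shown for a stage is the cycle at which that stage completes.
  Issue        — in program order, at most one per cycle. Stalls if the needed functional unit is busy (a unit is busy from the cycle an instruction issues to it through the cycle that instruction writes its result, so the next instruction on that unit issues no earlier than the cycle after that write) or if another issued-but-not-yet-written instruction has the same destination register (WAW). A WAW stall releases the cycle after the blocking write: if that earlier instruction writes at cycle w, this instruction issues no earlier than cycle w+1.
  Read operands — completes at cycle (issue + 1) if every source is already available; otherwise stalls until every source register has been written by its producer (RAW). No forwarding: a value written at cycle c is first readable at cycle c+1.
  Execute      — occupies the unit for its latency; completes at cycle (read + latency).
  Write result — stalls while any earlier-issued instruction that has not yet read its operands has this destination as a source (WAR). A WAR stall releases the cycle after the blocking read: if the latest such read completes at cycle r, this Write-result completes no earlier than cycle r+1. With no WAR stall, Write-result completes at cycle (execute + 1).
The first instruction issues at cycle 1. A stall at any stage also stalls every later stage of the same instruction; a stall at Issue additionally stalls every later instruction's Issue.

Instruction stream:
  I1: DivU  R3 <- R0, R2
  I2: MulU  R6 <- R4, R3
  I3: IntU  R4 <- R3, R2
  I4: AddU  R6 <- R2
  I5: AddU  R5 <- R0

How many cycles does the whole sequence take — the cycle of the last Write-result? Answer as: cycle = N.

I1: IS=1 RO=2 EX=9 WR=10
I2: IS=2 RO=11 EX=14 WR=15  [RAW R3: wait I1 write@10]
I3: IS=3 RO=11 EX=12 WR=13  [RAW R3: wait I1 write@10]
I4: IS=16 RO=17 EX=19 WR=20  [WAW R6: wait I2 write@15]
I5: IS=21 RO=22 EX=24 WR=25  [struct: AddU busy until I4 writes@20]

cycle = 25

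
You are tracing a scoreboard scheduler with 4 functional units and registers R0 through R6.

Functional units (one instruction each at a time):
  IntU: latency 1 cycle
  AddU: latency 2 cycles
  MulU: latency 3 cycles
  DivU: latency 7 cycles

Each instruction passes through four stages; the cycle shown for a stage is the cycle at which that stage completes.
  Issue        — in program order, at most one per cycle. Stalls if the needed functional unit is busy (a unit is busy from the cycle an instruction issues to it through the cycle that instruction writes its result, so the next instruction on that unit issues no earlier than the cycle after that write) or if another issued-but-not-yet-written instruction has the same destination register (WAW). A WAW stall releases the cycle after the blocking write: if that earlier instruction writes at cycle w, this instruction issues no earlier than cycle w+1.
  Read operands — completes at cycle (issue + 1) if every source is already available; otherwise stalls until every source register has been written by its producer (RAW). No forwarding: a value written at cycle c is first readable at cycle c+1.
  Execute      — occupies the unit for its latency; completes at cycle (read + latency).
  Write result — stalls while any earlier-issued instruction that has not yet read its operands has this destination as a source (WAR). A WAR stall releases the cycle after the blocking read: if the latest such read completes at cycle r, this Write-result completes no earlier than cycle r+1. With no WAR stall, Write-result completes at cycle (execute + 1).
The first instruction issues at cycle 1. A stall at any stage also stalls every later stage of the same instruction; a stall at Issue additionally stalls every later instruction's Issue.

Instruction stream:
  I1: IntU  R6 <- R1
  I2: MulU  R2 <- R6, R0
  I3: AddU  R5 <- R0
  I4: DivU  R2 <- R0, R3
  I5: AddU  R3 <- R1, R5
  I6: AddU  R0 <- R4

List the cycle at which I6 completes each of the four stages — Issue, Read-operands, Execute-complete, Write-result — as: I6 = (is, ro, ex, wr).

1) issue 1, read 2, done 3, write 4
2) issue 2, read 5, done 8, write 9  <RAW R6: wait I1 write@4>
3) issue 3, read 4, done 6, write 7
4) issue 10, read 11, done 18, write 19  <WAW R2: wait I2 write@9>
5) issue 11, read 12, done 14, write 15
6) issue 16, read 17, done 19, write 20  <struct: AddU busy until I5 writes@15>

I6 = (16, 17, 19, 20)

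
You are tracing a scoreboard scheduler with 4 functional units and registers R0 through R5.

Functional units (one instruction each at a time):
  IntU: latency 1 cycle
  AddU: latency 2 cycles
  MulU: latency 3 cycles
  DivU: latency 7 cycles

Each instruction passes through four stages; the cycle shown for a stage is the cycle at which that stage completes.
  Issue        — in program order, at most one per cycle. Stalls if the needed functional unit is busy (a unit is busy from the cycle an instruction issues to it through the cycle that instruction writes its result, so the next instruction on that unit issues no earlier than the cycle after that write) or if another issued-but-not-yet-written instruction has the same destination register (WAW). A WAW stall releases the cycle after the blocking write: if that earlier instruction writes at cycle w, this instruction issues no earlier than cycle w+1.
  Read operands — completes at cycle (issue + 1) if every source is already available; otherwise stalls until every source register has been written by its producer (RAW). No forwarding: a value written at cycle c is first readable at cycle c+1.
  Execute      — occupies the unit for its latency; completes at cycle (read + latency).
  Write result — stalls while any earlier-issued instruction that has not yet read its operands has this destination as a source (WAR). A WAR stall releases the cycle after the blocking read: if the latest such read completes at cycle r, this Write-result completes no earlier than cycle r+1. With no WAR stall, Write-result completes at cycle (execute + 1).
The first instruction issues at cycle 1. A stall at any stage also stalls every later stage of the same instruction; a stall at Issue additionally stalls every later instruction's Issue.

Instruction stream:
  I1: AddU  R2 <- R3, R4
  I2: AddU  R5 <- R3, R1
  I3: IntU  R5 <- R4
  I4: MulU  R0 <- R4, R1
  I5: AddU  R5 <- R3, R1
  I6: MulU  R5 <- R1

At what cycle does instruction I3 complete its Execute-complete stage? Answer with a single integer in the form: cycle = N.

cycle = 13

cycle 1: issue I1 (AddU)
cycle 2: I1 read-ops
cycle 4: I1 finished on AddU
cycle 5: I1→R2
cycle 6: issue I2 (AddU)
cycle 7: I2 read-ops
cycle 9: I2 finished on AddU
cycle 10: I2→R5
cycle 11: issue I3 (IntU)
cycle 12: I3 read-ops; issue I4 (MulU)
cycle 13: I3 finished on IntU; I4 read-ops
cycle 14: I3→R5
cycle 15: issue I5 (AddU)
cycle 16: I4 finished on MulU; I5 read-ops
cycle 17: I4→R0
cycle 18: I5 finished on AddU
cycle 19: I5→R5
cycle 20: issue I6 (MulU)
cycle 21: I6 read-ops
cycle 24: I6 finished on MulU
cycle 25: I6→R5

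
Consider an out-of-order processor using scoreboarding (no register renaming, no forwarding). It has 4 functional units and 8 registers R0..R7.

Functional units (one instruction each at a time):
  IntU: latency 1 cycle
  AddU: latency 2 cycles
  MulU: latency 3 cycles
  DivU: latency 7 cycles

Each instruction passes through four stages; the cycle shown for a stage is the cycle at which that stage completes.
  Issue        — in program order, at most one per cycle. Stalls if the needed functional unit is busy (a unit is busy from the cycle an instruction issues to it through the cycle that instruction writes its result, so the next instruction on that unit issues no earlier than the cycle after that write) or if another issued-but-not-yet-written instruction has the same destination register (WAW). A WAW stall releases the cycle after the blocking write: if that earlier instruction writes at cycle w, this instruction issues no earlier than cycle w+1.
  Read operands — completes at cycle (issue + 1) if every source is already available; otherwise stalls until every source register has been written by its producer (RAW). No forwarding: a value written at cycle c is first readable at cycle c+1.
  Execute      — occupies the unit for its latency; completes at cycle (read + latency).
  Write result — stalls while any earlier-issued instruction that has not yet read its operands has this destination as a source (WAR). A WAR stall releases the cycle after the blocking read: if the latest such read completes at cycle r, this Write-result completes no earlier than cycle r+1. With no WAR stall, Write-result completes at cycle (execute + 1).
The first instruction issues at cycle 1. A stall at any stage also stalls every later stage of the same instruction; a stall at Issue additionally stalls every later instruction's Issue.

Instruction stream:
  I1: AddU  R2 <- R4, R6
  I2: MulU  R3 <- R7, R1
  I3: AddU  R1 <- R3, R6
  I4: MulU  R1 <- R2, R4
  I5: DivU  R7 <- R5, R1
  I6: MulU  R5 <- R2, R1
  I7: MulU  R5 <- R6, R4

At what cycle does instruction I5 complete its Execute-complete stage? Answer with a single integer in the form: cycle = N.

cycle = 25

cycle 1: issue I1 (AddU)
cycle 2: I1 read-ops · issue I2 (MulU)
cycle 3: I2 read-ops
cycle 4: I1 finished on AddU
cycle 5: I1→R2
cycle 6: I2 finished on MulU · issue I3 (AddU)
cycle 7: I2→R3
cycle 8: I3 read-ops
cycle 10: I3 finished on AddU
cycle 11: I3→R1
cycle 12: issue I4 (MulU)
cycle 13: I4 read-ops · issue I5 (DivU)
cycle 16: I4 finished on MulU
cycle 17: I4→R1
cycle 18: I5 read-ops · issue I6 (MulU)
cycle 19: I6 read-ops
cycle 22: I6 finished on MulU
cycle 23: I6→R5
cycle 24: issue I7 (MulU)
cycle 25: I5 finished on DivU · I7 read-ops
cycle 26: I5→R7
cycle 28: I7 finished on MulU
cycle 29: I7→R5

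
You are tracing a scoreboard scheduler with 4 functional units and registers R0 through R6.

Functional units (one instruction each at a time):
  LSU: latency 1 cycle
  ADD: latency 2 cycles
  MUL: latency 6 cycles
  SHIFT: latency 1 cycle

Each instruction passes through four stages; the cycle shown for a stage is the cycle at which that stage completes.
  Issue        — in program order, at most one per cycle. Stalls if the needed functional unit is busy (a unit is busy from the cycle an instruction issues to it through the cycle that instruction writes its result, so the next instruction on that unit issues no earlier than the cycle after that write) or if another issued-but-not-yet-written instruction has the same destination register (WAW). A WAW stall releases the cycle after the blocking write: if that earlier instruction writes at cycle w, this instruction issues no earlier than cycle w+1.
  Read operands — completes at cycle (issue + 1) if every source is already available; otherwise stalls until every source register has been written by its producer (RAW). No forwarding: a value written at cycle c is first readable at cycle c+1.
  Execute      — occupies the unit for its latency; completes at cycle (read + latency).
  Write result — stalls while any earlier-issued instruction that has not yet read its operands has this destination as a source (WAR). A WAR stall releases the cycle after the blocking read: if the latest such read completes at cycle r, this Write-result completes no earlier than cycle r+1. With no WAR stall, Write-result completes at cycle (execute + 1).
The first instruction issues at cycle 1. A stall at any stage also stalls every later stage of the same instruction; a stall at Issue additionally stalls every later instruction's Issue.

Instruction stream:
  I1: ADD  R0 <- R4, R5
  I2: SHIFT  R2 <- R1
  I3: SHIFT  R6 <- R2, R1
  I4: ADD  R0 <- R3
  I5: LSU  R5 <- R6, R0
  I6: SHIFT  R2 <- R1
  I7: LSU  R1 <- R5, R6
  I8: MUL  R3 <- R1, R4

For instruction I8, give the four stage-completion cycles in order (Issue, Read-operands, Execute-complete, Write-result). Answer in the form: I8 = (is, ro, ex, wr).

t=1  issue I1 (ADD)
t=2  I1 read-ops | issue I2 (SHIFT)
t=3  I2 read-ops
t=4  I1 finished on ADD | I2 finished on SHIFT
t=5  I1→R0 | I2→R2
t=6  issue I3 (SHIFT)
t=7  I3 read-ops | issue I4 (ADD)
t=8  I3 finished on SHIFT | I4 read-ops | issue I5 (LSU)
t=9  I3→R6
t=10  I4 finished on ADD | issue I6 (SHIFT)
t=11  I4→R0 | I6 read-ops
t=12  I5 read-ops | I6 finished on SHIFT
t=13  I5 finished on LSU | I6→R2
t=14  I5→R5
t=15  issue I7 (LSU)
t=16  I7 read-ops | issue I8 (MUL)
t=17  I7 finished on LSU
t=18  I7→R1
t=19  I8 read-ops
t=25  I8 finished on MUL
t=26  I8→R3

I8 = (16, 19, 25, 26)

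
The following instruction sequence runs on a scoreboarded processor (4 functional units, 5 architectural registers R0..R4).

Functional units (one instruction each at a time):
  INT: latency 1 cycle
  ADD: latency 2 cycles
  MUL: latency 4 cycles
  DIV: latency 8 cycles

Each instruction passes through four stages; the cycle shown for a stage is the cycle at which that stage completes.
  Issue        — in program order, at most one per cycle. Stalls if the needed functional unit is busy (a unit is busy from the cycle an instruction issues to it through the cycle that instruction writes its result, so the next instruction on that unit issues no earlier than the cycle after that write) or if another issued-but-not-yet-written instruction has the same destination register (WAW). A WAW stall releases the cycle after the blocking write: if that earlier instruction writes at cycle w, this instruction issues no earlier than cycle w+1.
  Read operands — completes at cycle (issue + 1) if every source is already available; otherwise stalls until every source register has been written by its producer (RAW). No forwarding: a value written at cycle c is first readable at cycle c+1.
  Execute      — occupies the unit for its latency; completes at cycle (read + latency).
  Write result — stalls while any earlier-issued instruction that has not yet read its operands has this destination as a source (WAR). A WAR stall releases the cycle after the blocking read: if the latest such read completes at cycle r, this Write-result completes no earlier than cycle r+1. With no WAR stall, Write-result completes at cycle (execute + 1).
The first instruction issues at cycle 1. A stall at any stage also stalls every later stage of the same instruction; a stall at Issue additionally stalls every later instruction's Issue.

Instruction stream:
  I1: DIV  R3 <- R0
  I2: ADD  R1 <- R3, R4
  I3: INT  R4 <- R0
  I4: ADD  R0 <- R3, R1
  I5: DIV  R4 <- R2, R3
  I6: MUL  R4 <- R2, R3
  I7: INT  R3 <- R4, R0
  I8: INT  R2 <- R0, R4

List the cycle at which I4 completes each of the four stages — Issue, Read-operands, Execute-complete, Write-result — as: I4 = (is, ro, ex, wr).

I4 = (16, 17, 19, 20)

1) issue 1, read 2, done 10, write 11
2) issue 2, read 12, done 14, write 15  <RAW R3: wait I1 write@11>
3) issue 3, read 4, done 5, write 13  <WAR R4: wait I2 read@12>
4) issue 16, read 17, done 19, write 20  <struct: ADD busy until I2 writes@15>
5) issue 17, read 18, done 26, write 27
6) issue 28, read 29, done 33, write 34  <WAW R4: wait I5 write@27>
7) issue 29, read 35, done 36, write 37  <RAW R4: wait I6 write@34>
8) issue 38, read 39, done 40, write 41  <struct: INT busy until I7 writes@37>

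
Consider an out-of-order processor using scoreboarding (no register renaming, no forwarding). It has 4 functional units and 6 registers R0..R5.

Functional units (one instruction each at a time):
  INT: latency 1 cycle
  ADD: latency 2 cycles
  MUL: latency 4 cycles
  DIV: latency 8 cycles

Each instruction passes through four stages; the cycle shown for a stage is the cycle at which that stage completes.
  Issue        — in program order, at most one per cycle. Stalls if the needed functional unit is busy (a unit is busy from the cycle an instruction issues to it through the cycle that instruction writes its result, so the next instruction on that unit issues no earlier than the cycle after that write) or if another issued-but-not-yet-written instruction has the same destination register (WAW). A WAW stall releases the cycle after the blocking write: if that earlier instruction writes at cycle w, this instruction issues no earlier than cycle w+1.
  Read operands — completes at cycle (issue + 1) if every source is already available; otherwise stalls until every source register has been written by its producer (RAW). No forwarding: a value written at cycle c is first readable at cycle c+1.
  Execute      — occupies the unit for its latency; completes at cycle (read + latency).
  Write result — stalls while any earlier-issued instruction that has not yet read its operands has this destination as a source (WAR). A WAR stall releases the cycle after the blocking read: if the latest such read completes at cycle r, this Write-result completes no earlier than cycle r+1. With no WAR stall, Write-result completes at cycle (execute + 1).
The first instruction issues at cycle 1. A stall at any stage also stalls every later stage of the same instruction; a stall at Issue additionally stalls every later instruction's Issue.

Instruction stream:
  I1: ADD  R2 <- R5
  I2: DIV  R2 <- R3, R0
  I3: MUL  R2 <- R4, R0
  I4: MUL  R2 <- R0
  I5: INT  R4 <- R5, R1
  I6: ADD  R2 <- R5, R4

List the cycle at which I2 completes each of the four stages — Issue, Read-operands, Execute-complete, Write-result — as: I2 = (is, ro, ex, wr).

I2 = (6, 7, 15, 16)

  I1 | 1 | 2 | 4 | 5
  I2 | 6 | 7 | 15 | 16   WAW R2: wait I1 write@5
  I3 | 17 | 18 | 22 | 23   WAW R2: wait I2 write@16
  I4 | 24 | 25 | 29 | 30   struct: MUL busy until I3 writes@23
  I5 | 25 | 26 | 27 | 28
  I6 | 31 | 32 | 34 | 35   WAW R2: wait I4 write@30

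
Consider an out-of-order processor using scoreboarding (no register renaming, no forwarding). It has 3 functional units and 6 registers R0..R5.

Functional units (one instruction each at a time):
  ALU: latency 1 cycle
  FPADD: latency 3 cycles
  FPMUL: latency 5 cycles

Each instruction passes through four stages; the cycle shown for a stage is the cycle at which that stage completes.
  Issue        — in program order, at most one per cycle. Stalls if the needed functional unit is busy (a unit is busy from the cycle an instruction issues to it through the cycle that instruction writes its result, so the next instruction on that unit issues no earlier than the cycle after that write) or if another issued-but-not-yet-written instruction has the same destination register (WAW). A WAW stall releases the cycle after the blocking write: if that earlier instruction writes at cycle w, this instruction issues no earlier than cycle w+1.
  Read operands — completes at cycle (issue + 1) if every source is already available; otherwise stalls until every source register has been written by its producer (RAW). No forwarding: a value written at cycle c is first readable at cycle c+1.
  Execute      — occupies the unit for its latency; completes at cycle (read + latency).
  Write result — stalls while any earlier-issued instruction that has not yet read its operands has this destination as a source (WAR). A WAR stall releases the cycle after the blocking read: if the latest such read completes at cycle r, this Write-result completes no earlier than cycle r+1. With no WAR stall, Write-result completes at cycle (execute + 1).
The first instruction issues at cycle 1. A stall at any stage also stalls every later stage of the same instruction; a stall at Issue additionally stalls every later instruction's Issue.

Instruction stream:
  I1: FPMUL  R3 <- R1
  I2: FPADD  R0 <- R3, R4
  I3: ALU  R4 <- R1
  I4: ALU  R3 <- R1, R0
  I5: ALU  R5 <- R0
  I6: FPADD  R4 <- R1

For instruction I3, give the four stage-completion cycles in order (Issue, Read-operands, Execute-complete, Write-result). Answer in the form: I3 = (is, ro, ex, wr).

1) issue 1, read 2, done 7, write 8
2) issue 2, read 9, done 12, write 13  <RAW R3: wait I1 write@8>
3) issue 3, read 4, done 5, write 10  <WAR R4: wait I2 read@9>
4) issue 11, read 14, done 15, write 16  <struct: ALU busy until I3 writes@10 / RAW R0: wait I2 write@13>
5) issue 17, read 18, done 19, write 20  <struct: ALU busy until I4 writes@16>
6) issue 18, read 19, done 22, write 23

I3 = (3, 4, 5, 10)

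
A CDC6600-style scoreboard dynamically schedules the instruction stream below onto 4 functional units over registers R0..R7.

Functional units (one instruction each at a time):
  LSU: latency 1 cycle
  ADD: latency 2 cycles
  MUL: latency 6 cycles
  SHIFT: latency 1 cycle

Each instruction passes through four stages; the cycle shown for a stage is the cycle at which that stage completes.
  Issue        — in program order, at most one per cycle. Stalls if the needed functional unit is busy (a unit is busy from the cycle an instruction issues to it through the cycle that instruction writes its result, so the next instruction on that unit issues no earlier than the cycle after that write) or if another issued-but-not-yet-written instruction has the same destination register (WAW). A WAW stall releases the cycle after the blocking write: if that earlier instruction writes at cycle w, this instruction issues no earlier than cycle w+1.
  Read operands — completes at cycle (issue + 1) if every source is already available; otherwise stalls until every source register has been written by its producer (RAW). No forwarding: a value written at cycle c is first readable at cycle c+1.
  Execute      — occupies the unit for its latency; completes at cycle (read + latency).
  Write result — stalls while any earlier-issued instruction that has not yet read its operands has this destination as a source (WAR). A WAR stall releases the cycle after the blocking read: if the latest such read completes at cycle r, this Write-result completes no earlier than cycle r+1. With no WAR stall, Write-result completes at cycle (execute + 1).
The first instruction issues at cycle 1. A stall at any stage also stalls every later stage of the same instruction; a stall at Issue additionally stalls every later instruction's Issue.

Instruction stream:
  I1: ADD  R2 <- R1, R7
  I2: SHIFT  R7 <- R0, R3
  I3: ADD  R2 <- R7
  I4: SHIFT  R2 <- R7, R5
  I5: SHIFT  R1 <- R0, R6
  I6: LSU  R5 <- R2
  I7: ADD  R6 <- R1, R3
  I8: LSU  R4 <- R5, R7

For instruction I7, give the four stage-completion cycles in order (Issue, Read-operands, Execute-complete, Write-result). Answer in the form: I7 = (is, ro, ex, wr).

I7 = (17, 19, 21, 22)

1) issue 1, read 2, done 4, write 5
2) issue 2, read 3, done 4, write 5
3) issue 6, read 7, done 9, write 10  <struct: ADD busy until I1 writes@5>
4) issue 11, read 12, done 13, write 14  <WAW R2: wait I3 write@10>
5) issue 15, read 16, done 17, write 18  <struct: SHIFT busy until I4 writes@14>
6) issue 16, read 17, done 18, write 19
7) issue 17, read 19, done 21, write 22  <RAW R1: wait I5 write@18>
8) issue 20, read 21, done 22, write 23  <struct: LSU busy until I6 writes@19>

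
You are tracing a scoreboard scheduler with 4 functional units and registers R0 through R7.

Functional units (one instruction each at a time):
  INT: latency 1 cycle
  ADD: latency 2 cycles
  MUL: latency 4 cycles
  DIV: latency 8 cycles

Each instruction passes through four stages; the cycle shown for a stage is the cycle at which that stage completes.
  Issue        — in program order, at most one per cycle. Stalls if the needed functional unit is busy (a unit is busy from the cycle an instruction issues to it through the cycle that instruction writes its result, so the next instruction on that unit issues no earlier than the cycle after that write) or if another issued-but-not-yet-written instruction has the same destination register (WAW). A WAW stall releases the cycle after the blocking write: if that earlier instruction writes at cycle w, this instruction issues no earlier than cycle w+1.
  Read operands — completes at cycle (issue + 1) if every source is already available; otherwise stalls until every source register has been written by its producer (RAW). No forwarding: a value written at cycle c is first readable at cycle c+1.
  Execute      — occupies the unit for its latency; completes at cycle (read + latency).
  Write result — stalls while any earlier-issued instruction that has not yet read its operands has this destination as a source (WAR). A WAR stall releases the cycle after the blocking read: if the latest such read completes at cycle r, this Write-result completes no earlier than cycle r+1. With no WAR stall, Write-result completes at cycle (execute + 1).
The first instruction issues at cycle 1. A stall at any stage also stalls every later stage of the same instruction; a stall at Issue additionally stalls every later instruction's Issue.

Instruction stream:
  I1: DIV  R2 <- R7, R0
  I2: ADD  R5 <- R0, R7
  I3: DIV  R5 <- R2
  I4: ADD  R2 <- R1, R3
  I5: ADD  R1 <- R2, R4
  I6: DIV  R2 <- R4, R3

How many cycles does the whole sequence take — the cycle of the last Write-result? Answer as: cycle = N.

cycle = 33

1) issue 1, read 2, done 10, write 11
2) issue 2, read 3, done 5, write 6
3) issue 12, read 13, done 21, write 22  <struct: DIV busy until I1 writes@11>
4) issue 13, read 14, done 16, write 17
5) issue 18, read 19, done 21, write 22  <struct: ADD busy until I4 writes@17>
6) issue 23, read 24, done 32, write 33  <struct: DIV busy until I3 writes@22>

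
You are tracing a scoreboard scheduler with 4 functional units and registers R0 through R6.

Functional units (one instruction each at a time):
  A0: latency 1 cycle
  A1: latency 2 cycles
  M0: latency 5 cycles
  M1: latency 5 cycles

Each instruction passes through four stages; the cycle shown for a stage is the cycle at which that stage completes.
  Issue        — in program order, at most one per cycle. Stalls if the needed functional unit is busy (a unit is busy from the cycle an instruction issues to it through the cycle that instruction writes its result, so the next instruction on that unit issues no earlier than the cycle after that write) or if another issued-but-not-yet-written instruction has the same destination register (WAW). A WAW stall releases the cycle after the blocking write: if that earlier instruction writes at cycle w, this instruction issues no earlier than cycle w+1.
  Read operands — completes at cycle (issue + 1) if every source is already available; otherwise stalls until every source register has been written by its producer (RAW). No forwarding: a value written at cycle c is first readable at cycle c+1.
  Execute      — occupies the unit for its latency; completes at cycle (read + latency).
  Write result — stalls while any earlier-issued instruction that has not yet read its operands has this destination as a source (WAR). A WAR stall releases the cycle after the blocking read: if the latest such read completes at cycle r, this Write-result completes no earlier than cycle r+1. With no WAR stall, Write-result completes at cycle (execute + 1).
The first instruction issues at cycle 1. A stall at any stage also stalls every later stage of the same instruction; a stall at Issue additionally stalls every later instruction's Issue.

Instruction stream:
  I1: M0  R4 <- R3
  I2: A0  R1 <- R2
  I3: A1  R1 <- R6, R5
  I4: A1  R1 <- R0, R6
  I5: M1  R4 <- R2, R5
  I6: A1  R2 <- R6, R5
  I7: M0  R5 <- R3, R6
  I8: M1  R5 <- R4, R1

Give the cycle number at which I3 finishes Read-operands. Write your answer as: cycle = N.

cycle = 7

t=1  issue I1 (M0)
t=2  I1 read-ops; issue I2 (A0)
t=3  I2 read-ops
t=4  I2 finished on A0
t=5  I2→R1
t=6  issue I3 (A1)
t=7  I1 finished on M0; I3 read-ops
t=8  I1→R4
t=9  I3 finished on A1
t=10  I3→R1
t=11  issue I4 (A1)
t=12  I4 read-ops; issue I5 (M1)
t=13  I5 read-ops
t=14  I4 finished on A1
t=15  I4→R1
t=16  issue I6 (A1)
t=17  I6 read-ops; issue I7 (M0)
t=18  I5 finished on M1; I7 read-ops
t=19  I5→R4; I6 finished on A1
t=20  I6→R2
t=23  I7 finished on M0
t=24  I7→R5
t=25  issue I8 (M1)
t=26  I8 read-ops
t=31  I8 finished on M1
t=32  I8→R5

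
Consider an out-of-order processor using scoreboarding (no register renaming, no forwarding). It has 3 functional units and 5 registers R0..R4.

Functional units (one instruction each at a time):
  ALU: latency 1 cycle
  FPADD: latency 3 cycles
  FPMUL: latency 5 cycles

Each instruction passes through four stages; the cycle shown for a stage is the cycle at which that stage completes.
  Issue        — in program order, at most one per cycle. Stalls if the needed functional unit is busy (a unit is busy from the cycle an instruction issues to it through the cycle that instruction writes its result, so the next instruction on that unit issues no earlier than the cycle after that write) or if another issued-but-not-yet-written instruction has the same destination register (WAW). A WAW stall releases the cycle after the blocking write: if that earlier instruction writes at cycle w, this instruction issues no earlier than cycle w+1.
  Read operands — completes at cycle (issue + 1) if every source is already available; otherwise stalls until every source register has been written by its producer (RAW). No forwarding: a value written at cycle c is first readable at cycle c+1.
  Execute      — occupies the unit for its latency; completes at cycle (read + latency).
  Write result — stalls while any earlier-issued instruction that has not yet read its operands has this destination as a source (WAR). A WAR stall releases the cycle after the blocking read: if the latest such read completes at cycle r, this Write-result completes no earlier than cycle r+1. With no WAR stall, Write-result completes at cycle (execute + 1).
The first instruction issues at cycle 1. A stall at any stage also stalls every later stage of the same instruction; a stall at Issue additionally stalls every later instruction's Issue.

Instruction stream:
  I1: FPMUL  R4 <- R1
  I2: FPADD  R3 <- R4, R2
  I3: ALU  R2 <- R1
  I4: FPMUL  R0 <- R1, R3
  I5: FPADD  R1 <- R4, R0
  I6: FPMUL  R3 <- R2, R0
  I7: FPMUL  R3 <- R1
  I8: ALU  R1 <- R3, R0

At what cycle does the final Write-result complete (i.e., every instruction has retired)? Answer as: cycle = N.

t=1  issue I1 (FPMUL)
t=2  I1 read-ops; issue I2 (FPADD)
t=3  issue I3 (ALU)
t=4  I3 read-ops
t=5  I3 finished on ALU
t=7  I1 finished on FPMUL
t=8  I1→R4
t=9  I2 read-ops; issue I4 (FPMUL)
t=10  I3→R2
t=12  I2 finished on FPADD
t=13  I2→R3
t=14  I4 read-ops; issue I5 (FPADD)
t=19  I4 finished on FPMUL
t=20  I4→R0
t=21  I5 read-ops; issue I6 (FPMUL)
t=22  I6 read-ops
t=24  I5 finished on FPADD
t=25  I5→R1
t=27  I6 finished on FPMUL
t=28  I6→R3
t=29  issue I7 (FPMUL)
t=30  I7 read-ops; issue I8 (ALU)
t=35  I7 finished on FPMUL
t=36  I7→R3
t=37  I8 read-ops
t=38  I8 finished on ALU
t=39  I8→R1

cycle = 39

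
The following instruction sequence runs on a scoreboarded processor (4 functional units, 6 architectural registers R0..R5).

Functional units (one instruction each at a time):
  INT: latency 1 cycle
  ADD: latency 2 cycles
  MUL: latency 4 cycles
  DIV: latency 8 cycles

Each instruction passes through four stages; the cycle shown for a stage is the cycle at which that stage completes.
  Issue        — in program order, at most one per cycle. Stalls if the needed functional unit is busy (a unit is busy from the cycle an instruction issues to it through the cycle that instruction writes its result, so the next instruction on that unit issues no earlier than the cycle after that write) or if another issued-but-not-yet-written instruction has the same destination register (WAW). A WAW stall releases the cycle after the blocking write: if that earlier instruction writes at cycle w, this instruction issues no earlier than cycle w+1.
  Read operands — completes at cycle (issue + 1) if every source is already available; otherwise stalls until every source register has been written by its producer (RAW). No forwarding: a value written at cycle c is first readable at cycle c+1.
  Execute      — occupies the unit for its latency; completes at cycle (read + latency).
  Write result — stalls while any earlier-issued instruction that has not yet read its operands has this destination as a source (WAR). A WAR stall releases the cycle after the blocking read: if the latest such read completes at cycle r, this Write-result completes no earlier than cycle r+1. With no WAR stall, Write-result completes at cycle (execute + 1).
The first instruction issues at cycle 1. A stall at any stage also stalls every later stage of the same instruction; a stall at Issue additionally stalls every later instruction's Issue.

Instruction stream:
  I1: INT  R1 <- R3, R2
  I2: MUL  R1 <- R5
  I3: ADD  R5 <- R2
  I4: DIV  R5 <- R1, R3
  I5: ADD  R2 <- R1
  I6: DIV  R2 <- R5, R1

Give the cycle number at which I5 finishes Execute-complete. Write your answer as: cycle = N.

I1 -> (1, 2, 3, 4)
I2 -> (5, 6, 10, 11)  // WAW R1: wait I1 write@4
I3 -> (6, 7, 9, 10)
I4 -> (11, 12, 20, 21)  // WAW R5: wait I3 write@10
I5 -> (12, 13, 15, 16)
I6 -> (22, 23, 31, 32)  // struct: DIV busy until I4 writes@21

cycle = 15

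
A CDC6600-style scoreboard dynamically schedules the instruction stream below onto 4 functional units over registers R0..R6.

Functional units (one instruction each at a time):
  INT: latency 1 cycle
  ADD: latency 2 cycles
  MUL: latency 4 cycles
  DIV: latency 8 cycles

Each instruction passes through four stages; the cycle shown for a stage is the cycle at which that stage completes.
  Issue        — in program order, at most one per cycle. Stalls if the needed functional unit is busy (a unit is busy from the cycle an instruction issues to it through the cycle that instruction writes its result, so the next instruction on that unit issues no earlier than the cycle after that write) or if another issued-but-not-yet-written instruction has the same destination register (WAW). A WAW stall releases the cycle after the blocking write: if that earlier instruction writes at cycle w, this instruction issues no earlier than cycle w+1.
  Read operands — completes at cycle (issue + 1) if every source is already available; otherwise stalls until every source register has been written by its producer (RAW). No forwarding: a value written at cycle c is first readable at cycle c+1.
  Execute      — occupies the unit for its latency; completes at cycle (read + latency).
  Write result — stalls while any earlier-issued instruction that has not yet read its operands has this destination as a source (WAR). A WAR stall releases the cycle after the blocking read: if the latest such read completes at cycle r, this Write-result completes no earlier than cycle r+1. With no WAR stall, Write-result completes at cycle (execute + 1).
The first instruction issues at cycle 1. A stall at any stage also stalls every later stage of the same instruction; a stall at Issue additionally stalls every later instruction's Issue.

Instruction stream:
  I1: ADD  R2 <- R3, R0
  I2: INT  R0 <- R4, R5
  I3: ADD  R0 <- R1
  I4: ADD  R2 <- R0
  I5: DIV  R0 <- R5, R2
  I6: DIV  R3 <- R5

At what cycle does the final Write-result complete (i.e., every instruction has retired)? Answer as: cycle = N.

t=1  I1 dispatched to ADD
t=2  I1 operands ready, I2 dispatched to INT
t=3  I2 operands ready
t=4  I1 complete, I2 complete
t=5  R2←I1, R0←I2
t=6  I3 dispatched to ADD
t=7  I3 operands ready
t=9  I3 complete
t=10  R0←I3
t=11  I4 dispatched to ADD
t=12  I4 operands ready, I5 dispatched to DIV
t=14  I4 complete
t=15  R2←I4
t=16  I5 operands ready
t=24  I5 complete
t=25  R0←I5
t=26  I6 dispatched to DIV
t=27  I6 operands ready
t=35  I6 complete
t=36  R3←I6

cycle = 36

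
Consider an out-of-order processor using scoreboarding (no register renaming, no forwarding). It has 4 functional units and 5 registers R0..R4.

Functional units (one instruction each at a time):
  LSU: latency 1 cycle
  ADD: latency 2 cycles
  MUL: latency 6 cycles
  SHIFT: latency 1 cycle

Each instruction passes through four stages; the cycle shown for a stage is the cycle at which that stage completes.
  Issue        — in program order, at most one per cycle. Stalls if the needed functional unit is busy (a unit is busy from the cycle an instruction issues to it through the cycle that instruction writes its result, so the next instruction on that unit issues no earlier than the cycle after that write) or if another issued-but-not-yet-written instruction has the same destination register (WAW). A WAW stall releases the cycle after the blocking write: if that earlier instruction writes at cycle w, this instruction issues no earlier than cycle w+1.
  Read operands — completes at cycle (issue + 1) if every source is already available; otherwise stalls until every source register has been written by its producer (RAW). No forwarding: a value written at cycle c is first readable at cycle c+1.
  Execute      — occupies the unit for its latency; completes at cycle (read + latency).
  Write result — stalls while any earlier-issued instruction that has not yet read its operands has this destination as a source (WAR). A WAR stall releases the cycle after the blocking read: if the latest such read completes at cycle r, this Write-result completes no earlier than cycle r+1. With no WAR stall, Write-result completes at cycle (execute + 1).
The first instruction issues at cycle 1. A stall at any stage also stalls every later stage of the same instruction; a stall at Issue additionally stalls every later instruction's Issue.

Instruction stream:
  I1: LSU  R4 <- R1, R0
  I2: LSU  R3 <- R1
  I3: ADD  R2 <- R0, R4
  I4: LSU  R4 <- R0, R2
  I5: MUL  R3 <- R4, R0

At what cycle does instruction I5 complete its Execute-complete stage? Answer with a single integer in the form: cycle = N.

cycle = 20

[I1] 1/2/3/4
[I2] 5/6/7/8  (struct: LSU busy until I1 writes@4)
[I3] 6/7/9/10
[I4] 9/11/12/13  (struct: LSU busy until I2 writes@8; RAW R2: wait I3 write@10)
[I5] 10/14/20/21  (RAW R4: wait I4 write@13)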